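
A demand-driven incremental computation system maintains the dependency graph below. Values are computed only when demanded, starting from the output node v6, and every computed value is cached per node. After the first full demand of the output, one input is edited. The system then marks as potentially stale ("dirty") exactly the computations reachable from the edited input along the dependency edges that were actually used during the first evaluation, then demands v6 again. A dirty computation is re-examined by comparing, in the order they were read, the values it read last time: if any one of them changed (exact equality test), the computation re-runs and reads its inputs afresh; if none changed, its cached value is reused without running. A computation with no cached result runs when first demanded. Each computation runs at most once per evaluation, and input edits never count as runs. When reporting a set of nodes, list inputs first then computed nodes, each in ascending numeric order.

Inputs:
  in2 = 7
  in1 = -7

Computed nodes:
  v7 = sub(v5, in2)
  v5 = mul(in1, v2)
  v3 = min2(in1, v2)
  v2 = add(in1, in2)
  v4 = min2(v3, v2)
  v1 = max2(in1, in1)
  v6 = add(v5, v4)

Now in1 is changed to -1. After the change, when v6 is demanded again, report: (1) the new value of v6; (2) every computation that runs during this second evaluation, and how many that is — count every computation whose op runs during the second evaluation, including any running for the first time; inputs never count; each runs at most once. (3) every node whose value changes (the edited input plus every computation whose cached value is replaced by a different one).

New value of v6: -7.
Computations that run: v2, v3, v4, v5, v6 — 5 in total.
Values that change: in1, v2, v3, v4, v5.

First evaluation (everything demanded from the output):
  v2 = add(-7, 7) = 0
  v3 = min2(-7, 0) = -7
  v4 = min2(-7, 0) = -7
  v5 = mul(-7, 0) = 0
  v6 = add(0, -7) = -7

Propagation after the edit:
  v2: runs — in1 -7->-1; result 6.
  v3: runs — in1 -7->-1; v2 0->6; result -1.
  v4: runs — v3 -7->-1; v2 0->6; result -1.
  v5: runs — in1 -7->-1; v2 0->6; result -6.
  v6: runs — v5 0->-6; v4 -7->-1; result -7 (same value as before).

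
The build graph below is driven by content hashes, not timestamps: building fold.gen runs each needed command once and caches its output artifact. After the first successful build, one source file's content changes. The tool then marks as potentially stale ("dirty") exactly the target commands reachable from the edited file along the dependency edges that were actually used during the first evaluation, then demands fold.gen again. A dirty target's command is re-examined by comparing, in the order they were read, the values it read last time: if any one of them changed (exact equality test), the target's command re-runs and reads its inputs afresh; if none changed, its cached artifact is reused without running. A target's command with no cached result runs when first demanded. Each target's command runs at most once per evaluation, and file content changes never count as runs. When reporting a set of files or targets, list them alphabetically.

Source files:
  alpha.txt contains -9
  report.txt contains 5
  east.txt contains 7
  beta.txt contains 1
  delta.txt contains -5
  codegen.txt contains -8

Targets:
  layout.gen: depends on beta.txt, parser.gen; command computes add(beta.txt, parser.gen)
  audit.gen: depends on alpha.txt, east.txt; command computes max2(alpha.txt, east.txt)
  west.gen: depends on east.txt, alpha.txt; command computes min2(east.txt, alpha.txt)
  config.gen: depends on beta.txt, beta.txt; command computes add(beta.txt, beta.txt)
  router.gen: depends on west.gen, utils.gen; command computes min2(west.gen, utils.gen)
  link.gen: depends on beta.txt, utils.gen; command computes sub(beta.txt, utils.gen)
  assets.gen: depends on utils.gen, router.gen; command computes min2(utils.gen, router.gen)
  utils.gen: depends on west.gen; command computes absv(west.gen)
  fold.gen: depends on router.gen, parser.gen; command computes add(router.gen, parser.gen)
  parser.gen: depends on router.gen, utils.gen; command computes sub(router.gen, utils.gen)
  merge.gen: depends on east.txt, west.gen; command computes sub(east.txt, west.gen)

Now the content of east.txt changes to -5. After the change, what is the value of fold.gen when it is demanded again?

Initial pass — values computed on the first demand:
  west.gen = min2(7, -9) = -9
  utils.gen = absv(-9) = 9
  router.gen = min2(-9, 9) = -9
  parser.gen = sub(-9, 9) = -18
  fold.gen = add(-9, -18) = -27

Second demand — change propagation:
  west.gen: re-runs because east.txt 7->-5; new result -9 (unchanged).
  utils.gen: re-examined; everything it read last time is the same (west.gen unchanged) — cache 9 kept, no run.
  router.gen: re-examined; everything it read last time is the same (west.gen unchanged, utils.gen unchanged) — cache -9 kept, no run.
  parser.gen: re-examined; everything it read last time is the same (router.gen unchanged, utils.gen unchanged) — cache -18 kept, no run.
  fold.gen: re-examined; everything it read last time is the same (router.gen unchanged, parser.gen unchanged) — cache -27 kept, no run.

The important point: west.gen recomputes to an identical value, and the output ends up unchanged.

fold.gen now evaluates to -27.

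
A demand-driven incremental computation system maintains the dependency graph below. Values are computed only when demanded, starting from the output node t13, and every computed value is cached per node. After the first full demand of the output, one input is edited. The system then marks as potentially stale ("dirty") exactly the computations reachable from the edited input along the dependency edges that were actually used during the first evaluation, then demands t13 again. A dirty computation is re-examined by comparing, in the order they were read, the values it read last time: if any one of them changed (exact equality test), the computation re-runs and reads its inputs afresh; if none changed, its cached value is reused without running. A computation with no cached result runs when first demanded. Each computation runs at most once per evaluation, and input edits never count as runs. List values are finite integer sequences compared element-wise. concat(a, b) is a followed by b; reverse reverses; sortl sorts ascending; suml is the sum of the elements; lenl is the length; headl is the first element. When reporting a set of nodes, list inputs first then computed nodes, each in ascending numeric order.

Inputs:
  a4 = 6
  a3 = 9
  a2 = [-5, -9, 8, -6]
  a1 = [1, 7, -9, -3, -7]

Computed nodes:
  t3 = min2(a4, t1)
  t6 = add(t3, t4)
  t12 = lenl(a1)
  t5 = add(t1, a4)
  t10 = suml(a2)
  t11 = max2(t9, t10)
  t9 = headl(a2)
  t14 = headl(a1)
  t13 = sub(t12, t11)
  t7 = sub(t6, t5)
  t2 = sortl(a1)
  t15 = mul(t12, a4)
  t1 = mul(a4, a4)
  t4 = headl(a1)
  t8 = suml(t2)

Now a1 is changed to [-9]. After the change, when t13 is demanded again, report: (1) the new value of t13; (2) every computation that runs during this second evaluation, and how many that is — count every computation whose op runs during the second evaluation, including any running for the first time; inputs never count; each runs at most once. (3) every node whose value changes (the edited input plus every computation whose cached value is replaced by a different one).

First evaluation (everything demanded from the output):
  t9 = headl([-5, -9, 8, -6]) = -5
  t10 = suml([-5, -9, 8, -6]) = -12
  t11 = max2(-5, -12) = -5
  t12 = lenl([1, 7, -9, -3, -7]) = 5
  t13 = sub(5, -5) = 10

Propagation after the edit:
  t12: runs — a1 [1, 7, -9, -3, -7]->[-9]; result 1.
  t13: runs — t12 5->1; result 6.

New value of t13: 6.
Computations that run: t12, t13 — 2 in total.
Values that change: a1, t12, t13.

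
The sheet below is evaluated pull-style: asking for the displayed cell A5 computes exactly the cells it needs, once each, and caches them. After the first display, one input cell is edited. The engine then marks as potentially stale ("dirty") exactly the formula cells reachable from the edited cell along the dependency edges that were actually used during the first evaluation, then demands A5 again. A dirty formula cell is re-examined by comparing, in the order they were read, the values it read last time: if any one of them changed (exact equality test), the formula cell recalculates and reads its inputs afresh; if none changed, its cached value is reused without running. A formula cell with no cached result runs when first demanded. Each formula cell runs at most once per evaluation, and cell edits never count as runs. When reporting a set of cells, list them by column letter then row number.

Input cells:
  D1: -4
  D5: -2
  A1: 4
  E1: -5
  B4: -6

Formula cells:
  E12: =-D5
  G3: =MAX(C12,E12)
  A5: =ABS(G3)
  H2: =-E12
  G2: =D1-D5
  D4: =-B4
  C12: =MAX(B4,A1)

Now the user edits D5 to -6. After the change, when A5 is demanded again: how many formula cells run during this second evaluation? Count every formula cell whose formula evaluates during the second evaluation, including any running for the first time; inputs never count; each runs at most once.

First demand of the output computes:
  C12 = MAX(-6, 4) = 4
  E12 = -(-2) = 2
  G3 = MAX(4, 2) = 4
  A5 = ABS(4) = 4

After the edit, cleaning proceeds:
  E12: a read changed (D5 -2->-6) — executes, giving 6.
  G3: a read changed (E12 2->6) — executes, giving 6.
  A5: a read changed (G3 4->6) — executes, giving 6.

3 formula cells run: A5, E12, G3.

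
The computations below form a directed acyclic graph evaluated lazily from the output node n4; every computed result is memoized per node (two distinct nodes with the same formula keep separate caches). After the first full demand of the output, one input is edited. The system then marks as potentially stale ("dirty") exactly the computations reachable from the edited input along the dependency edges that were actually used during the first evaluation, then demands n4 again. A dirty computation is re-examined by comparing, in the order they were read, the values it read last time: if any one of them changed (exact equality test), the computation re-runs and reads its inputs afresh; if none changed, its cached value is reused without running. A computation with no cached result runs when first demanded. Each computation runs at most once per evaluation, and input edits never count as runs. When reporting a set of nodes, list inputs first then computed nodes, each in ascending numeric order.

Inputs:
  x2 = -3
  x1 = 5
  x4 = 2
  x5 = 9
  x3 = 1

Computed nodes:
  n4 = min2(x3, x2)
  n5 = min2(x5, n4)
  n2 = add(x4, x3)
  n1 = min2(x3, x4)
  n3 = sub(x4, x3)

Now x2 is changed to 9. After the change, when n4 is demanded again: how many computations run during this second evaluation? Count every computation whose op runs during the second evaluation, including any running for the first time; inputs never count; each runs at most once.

1 computations run: n4.

First demand of the output computes:
  n4 = min2(1, -3) = -3

After the edit, cleaning proceeds:
  n4: a read changed (x2 -3->9) — executes, giving 1.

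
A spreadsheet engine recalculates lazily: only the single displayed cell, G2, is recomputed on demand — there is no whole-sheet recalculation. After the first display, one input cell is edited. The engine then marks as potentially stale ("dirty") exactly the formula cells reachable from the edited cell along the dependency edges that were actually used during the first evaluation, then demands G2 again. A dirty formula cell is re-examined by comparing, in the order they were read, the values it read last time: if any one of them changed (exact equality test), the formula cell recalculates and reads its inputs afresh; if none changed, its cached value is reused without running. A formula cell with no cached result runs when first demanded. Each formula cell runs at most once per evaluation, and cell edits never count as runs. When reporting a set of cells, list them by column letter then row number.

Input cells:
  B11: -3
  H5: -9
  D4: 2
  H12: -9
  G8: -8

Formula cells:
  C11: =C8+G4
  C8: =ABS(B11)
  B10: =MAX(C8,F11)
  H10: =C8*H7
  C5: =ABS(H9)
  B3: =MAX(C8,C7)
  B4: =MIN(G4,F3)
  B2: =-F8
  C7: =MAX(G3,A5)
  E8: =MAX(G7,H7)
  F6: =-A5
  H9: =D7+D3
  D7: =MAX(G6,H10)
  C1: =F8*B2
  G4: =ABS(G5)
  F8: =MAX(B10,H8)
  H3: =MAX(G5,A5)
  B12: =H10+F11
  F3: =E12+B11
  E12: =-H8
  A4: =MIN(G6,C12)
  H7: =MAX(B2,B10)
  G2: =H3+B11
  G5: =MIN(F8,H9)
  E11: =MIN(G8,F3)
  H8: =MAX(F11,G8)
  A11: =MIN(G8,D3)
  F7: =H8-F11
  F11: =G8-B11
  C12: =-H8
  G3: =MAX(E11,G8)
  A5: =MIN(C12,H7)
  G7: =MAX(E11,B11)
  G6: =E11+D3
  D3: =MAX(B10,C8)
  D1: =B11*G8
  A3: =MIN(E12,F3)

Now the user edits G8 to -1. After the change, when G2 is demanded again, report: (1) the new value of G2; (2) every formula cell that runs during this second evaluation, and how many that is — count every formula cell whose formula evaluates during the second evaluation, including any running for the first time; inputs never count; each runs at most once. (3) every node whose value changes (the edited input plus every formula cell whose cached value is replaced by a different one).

First evaluation (everything demanded from the output):
  C8 = ABS(-3) = 3
  F11 = -8 - -3 = -5
  B10 = MAX(3, -5) = 3
  D3 = MAX(3, 3) = 3
  H8 = MAX(-5, -8) = -5
  C12 = -(-5) = 5
  E12 = -(-5) = 5
  F3 = 5 + -3 = 2
  E11 = MIN(-8, 2) = -8
  F8 = MAX(3, -5) = 3
  B2 = -(3) = -3
  G6 = -8 + 3 = -5
  H7 = MAX(-3, 3) = 3
  A5 = MIN(5, 3) = 3
  H10 = 3 * 3 = 9
  D7 = MAX(-5, 9) = 9
  H9 = 9 + 3 = 12
  G5 = MIN(3, 12) = 3
  H3 = MAX(3, 3) = 3
  G2 = 3 + -3 = 0

Propagation after the edit:
  F11: runs — G8 -8->-1; result 2.
  B10: runs — F11 -5->2; result 3 (same value as before).
  D3: checked — values it read are unchanged (B10 unchanged, C8 unchanged); reused cached 3 without running.
  H8: runs — F11 -5->2; G8 -8->-1; result 2.
  C12: runs — H8 -5->2; result -2.
  E12: runs — H8 -5->2; result -2.
  F3: runs — E12 5->-2; result -5.
  E11: runs — G8 -8->-1; F3 2->-5; result -5.
  F8: runs — H8 -5->2; result 3 (same value as before).
  B2: checked — values it read are unchanged (F8 unchanged); reused cached -3 without running.
  G6: runs — E11 -8->-5; result -2.
  H7: checked — values it read are unchanged (B2 unchanged, B10 unchanged); reused cached 3 without running.
  A5: runs — C12 5->-2; result -2.
  H10: checked — values it read are unchanged (C8 unchanged, H7 unchanged); reused cached 9 without running.
  D7: runs — G6 -5->-2; result 9 (same value as before).
  H9: checked — values it read are unchanged (D7 unchanged, D3 unchanged); reused cached 12 without running.
  G5: checked — values it read are unchanged (F8 unchanged, H9 unchanged); reused cached 3 without running.
  H3: runs — A5 3->-2; result 3 (same value as before).
  G2: checked — values it read are unchanged (H3 unchanged, B11 unchanged); reused cached 0 without running.

Key observation: the cutoff stops propagation at D3 — its inputs' values are unchanged, so it reuses its cache.

New value of G2: 0.
Formula cells that run: A5, B10, C12, D7, E11, E12, F3, F8, F11, G6, H3, H8 — 12 in total.
Values that change: A5, C12, E11, E12, F3, F11, G6, G8, H8.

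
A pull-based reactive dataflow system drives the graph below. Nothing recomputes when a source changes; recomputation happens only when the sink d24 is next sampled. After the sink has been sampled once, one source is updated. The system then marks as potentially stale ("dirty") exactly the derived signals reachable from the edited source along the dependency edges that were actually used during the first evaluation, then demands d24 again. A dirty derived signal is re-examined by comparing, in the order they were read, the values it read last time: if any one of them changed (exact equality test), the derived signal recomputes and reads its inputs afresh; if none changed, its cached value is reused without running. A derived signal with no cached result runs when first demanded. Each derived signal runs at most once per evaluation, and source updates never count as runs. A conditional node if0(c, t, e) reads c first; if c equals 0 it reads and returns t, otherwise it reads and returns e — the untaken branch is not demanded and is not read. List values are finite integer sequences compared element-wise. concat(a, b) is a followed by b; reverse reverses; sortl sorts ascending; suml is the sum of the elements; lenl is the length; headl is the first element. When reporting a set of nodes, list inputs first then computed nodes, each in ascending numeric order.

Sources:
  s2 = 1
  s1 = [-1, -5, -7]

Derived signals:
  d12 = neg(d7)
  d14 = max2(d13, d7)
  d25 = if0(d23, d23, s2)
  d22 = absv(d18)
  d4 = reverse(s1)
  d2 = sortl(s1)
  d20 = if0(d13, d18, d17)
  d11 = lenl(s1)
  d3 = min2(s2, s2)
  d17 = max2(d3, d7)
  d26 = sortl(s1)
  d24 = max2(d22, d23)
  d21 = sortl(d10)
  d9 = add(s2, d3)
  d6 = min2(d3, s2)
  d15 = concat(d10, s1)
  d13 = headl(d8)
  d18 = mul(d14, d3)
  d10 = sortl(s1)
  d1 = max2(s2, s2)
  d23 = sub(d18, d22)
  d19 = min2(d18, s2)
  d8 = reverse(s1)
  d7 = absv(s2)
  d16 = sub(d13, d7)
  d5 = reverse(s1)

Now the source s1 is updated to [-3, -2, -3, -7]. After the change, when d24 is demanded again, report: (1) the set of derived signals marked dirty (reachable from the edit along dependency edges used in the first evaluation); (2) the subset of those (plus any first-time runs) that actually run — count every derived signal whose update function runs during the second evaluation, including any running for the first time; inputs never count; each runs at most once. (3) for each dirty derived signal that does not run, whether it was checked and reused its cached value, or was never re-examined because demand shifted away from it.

Marked dirty: d8, d13, d14, d18, d22, d23, d24.
Derived signals that run: d8, d13 — 2 in total.
Checked but reused from cache: d14, d18, d22, d23, d24.
Key observation: the change is absorbed at d13 — it re-runs but produces the same value, and the output's value is unchanged.

First evaluation (everything demanded from the output):
  d3 = min2(1, 1) = 1
  d7 = absv(1) = 1
  d8 = reverse([-1, -5, -7]) = [-7, -5, -1]
  d13 = headl([-7, -5, -1]) = -7
  d14 = max2(-7, 1) = 1
  d18 = mul(1, 1) = 1
  d22 = absv(1) = 1
  d23 = sub(1, 1) = 0
  d24 = max2(1, 0) = 1

Propagation after the edit:
  d8: runs — s1 [-1, -5, -7]->[-3, -2, -3, -7]; result [-7, -3, -2, -3].
  d13: runs — d8 [-7, -5, -1]->[-7, -3, -2, -3]; result -7 (same value as before).
  d14: checked — values it read are unchanged (d13 unchanged, d7 unchanged); reused cached 1 without running.
  d18: checked — values it read are unchanged (d14 unchanged, d3 unchanged); reused cached 1 without running.
  d22: checked — values it read are unchanged (d18 unchanged); reused cached 1 without running.
  d23: checked — values it read are unchanged (d18 unchanged, d22 unchanged); reused cached 0 without running.
  d24: checked — values it read are unchanged (d22 unchanged, d23 unchanged); reused cached 1 without running.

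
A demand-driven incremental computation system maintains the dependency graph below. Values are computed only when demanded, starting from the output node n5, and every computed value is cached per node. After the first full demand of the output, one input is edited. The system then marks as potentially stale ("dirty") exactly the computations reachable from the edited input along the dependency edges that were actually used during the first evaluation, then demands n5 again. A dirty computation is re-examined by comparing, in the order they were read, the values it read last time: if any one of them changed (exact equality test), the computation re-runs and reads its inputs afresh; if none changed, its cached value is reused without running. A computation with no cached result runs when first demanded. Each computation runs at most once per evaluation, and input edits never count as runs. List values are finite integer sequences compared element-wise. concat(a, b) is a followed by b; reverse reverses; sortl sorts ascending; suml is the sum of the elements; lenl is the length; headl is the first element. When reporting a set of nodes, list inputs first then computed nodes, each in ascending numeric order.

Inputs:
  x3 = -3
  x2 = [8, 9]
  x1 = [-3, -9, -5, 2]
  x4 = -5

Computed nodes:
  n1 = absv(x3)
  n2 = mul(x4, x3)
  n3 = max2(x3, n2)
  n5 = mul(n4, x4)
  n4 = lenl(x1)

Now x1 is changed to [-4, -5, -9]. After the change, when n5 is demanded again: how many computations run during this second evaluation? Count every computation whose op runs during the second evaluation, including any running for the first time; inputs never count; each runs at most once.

Computations that run: n4, n5 — 2 in total.

First evaluation (everything demanded from the output):
  n4 = lenl([-3, -9, -5, 2]) = 4
  n5 = mul(4, -5) = -20

Propagation after the edit:
  n4: runs — x1 [-3, -9, -5, 2]->[-4, -5, -9]; result 3.
  n5: runs — n4 4->3; result -15.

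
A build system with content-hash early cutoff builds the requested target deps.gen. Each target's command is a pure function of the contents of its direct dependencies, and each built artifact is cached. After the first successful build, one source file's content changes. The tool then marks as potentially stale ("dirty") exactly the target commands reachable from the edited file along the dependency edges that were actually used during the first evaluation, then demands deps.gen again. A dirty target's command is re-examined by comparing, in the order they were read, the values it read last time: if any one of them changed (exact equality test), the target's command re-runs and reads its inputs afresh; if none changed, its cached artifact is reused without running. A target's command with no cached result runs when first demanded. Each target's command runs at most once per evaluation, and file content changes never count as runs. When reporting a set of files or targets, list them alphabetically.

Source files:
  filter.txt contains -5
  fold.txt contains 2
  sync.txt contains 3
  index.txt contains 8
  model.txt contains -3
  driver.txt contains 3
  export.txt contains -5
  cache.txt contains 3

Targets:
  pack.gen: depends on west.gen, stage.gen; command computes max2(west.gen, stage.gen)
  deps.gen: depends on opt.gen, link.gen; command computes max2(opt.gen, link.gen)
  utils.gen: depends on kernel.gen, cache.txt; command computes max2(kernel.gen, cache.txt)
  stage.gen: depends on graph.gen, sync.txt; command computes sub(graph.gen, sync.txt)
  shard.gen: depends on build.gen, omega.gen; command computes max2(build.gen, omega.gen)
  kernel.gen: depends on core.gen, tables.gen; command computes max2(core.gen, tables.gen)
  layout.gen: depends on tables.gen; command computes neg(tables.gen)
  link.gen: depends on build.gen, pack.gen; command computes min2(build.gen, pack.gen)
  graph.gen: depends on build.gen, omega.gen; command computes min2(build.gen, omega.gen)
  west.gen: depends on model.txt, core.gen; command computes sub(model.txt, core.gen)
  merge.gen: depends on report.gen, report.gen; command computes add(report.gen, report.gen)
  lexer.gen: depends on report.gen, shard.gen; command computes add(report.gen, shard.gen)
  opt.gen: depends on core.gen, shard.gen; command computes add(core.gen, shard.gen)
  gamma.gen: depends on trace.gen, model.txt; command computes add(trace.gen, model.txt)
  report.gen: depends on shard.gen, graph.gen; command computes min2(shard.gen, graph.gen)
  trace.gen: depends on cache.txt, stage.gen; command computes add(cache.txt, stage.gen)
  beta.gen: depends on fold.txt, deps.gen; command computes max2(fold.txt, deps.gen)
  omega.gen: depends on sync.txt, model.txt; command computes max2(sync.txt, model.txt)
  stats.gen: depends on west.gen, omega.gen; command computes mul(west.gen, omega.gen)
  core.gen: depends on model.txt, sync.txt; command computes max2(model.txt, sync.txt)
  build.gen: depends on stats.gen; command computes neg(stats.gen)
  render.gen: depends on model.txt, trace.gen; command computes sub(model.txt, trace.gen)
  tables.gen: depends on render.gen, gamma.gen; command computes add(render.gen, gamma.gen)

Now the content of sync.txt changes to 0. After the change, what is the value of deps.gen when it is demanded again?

First evaluation (everything demanded from the output):
  core.gen = max2(-3, 3) = 3
  omega.gen = max2(3, -3) = 3
  west.gen = sub(-3, 3) = -6
  stats.gen = mul(-6, 3) = -18
  build.gen = neg(-18) = 18
  graph.gen = min2(18, 3) = 3
  shard.gen = max2(18, 3) = 18
  opt.gen = add(3, 18) = 21
  stage.gen = sub(3, 3) = 0
  pack.gen = max2(-6, 0) = 0
  link.gen = min2(18, 0) = 0
  deps.gen = max2(21, 0) = 21

Propagation after the edit:
  core.gen: runs — sync.txt 3->0; result 0.
  omega.gen: runs — sync.txt 3->0; result 0.
  west.gen: runs — core.gen 3->0; result -3.
  stats.gen: runs — west.gen -6->-3; omega.gen 3->0; result 0.
  build.gen: runs — stats.gen -18->0; result 0.
  graph.gen: runs — build.gen 18->0; omega.gen 3->0; result 0.
  shard.gen: runs — build.gen 18->0; omega.gen 3->0; result 0.
  opt.gen: runs — core.gen 3->0; shard.gen 18->0; result 0.
  stage.gen: runs — graph.gen 3->0; sync.txt 3->0; result 0 (same value as before).
  pack.gen: runs — west.gen -6->-3; result 0 (same value as before).
  link.gen: runs — build.gen 18->0; result 0 (same value as before).
  deps.gen: runs — opt.gen 21->0; result 0.

New value of deps.gen: 0.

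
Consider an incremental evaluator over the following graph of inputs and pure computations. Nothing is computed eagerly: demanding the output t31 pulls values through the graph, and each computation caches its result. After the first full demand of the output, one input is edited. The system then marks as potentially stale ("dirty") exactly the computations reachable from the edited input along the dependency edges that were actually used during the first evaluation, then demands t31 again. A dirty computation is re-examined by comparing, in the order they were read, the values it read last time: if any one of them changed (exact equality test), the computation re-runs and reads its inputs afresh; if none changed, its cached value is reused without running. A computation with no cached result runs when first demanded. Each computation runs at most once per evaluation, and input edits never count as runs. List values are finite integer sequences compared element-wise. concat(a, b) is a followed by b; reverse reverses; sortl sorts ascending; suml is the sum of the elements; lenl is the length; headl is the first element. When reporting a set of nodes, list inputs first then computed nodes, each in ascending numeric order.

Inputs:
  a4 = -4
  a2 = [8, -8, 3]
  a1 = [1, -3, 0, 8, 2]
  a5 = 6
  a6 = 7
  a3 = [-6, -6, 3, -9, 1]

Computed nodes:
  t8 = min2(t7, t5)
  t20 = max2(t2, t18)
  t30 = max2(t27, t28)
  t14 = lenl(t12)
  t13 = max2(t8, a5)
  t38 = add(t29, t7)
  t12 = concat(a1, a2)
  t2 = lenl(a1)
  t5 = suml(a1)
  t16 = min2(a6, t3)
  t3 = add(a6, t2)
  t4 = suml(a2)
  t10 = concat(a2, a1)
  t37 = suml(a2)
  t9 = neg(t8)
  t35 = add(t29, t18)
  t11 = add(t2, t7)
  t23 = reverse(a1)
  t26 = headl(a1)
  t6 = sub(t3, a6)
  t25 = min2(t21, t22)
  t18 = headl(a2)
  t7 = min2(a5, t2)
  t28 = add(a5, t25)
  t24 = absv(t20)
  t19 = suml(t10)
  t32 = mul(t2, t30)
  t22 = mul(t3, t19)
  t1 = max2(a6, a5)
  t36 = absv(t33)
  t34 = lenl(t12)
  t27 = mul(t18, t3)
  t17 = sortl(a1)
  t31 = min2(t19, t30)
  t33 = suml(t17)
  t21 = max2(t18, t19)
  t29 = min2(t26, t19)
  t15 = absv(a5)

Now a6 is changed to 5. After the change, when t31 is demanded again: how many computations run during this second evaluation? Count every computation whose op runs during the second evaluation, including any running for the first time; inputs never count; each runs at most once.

Initial pass — values computed on the first demand:
  t2 = lenl([1, -3, 0, 8, 2]) = 5
  t3 = add(7, 5) = 12
  t10 = concat([8, -8, 3], [1, -3, 0, 8, 2]) = [8, -8, 3, 1, -3, 0, 8, 2]
  t18 = headl([8, -8, 3]) = 8
  t19 = suml([8, -8, 3, 1, -3, 0, 8, 2]) = 11
  t21 = max2(8, 11) = 11
  t22 = mul(12, 11) = 132
  t25 = min2(11, 132) = 11
  t27 = mul(8, 12) = 96
  t28 = add(6, 11) = 17
  t30 = max2(96, 17) = 96
  t31 = min2(11, 96) = 11

Second demand — change propagation:
  t3: re-runs because a6 7->5; new result 10.
  t22: re-runs because t3 12->10; new result 110.
  t25: re-runs because t22 132->110; new result 11 (unchanged).
  t27: re-runs because t3 12->10; new result 80.
  t28: re-examined; everything it read last time is the same (a5 unchanged, t25 unchanged) — cache 17 kept, no run.
  t30: re-runs because t27 96->80; new result 80.
  t31: re-runs because t30 96->80; new result 11 (unchanged).

The important point: at t28 every value read last time is unchanged, so the dirty flag clears without a run.

Run set: t3, t22, t25, t27, t30, t31 (6 run).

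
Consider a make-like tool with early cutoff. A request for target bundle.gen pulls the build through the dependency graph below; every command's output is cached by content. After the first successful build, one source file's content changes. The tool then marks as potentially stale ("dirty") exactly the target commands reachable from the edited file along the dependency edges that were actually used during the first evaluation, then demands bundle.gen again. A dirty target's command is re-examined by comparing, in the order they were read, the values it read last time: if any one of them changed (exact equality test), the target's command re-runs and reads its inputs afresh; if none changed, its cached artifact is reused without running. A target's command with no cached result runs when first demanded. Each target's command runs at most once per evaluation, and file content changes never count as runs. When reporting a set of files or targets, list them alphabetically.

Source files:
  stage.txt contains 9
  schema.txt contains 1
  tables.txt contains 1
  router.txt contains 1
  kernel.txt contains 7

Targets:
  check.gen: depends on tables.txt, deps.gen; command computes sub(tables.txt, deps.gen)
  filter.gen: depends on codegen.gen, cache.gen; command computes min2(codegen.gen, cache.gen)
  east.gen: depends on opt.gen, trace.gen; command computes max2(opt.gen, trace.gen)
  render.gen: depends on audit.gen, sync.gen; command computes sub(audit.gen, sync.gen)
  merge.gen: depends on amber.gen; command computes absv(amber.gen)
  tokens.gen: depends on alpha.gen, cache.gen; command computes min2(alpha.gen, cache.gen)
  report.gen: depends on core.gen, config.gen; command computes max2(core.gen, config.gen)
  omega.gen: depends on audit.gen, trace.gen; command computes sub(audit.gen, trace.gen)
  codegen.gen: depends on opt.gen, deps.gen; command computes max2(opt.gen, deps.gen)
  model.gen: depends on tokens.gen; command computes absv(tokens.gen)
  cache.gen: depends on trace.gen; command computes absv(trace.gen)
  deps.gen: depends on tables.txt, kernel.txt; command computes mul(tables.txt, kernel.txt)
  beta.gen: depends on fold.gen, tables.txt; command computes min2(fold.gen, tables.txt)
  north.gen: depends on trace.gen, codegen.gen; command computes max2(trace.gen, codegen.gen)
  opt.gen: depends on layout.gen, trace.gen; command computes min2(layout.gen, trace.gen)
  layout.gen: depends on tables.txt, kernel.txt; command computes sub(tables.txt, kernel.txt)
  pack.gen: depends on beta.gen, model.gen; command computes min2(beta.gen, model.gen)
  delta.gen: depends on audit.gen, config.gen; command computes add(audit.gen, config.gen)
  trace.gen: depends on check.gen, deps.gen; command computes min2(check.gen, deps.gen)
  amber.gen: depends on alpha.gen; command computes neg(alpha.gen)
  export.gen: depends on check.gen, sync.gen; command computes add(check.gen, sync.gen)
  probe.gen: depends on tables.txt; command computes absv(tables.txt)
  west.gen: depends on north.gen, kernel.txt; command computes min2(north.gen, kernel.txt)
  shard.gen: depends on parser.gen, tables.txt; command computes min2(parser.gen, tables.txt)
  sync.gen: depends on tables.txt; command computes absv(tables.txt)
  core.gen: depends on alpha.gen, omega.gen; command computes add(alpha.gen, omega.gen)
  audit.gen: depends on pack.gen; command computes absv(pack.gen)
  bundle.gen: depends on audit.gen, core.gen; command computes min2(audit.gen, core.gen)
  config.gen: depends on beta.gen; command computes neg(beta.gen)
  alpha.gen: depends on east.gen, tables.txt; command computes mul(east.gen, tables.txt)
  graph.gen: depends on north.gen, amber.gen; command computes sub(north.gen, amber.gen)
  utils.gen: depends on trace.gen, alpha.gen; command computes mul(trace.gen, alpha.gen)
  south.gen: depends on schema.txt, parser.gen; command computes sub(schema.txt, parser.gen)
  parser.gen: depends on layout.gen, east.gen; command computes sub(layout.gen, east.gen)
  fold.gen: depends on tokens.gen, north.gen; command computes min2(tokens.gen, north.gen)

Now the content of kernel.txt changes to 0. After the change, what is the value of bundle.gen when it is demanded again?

First demand of the output computes:
  deps.gen = mul(1, 7) = 7
  check.gen = sub(1, 7) = -6
  layout.gen = sub(1, 7) = -6
  trace.gen = min2(-6, 7) = -6
  cache.gen = absv(-6) = 6
  opt.gen = min2(-6, -6) = -6
  codegen.gen = max2(-6, 7) = 7
  east.gen = max2(-6, -6) = -6
  alpha.gen = mul(-6, 1) = -6
  north.gen = max2(-6, 7) = 7
  tokens.gen = min2(-6, 6) = -6
  fold.gen = min2(-6, 7) = -6
  beta.gen = min2(-6, 1) = -6
  model.gen = absv(-6) = 6
  pack.gen = min2(-6, 6) = -6
  audit.gen = absv(-6) = 6
  omega.gen = sub(6, -6) = 12
  core.gen = add(-6, 12) = 6
  bundle.gen = min2(6, 6) = 6

After the edit, cleaning proceeds:
  deps.gen: a read changed (kernel.txt 7->0) — executes, giving 0.
  check.gen: a read changed (deps.gen 7->0) — executes, giving 1.
  layout.gen: a read changed (kernel.txt 7->0) — executes, giving 1.
  trace.gen: a read changed (check.gen -6->1; deps.gen 7->0) — executes, giving 0.
  cache.gen: a read changed (trace.gen -6->0) — executes, giving 0.
  opt.gen: a read changed (layout.gen -6->1; trace.gen -6->0) — executes, giving 0.
  codegen.gen: a read changed (opt.gen -6->0; deps.gen 7->0) — executes, giving 0.
  east.gen: a read changed (opt.gen -6->0; trace.gen -6->0) — executes, giving 0.
  alpha.gen: a read changed (east.gen -6->0) — executes, giving 0.
  north.gen: a read changed (trace.gen -6->0; codegen.gen 7->0) — executes, giving 0.
  tokens.gen: a read changed (alpha.gen -6->0; cache.gen 6->0) — executes, giving 0.
  fold.gen: a read changed (tokens.gen -6->0; north.gen 7->0) — executes, giving 0.
  beta.gen: a read changed (fold.gen -6->0) — executes, giving 0.
  model.gen: a read changed (tokens.gen -6->0) — executes, giving 0.
  pack.gen: a read changed (beta.gen -6->0; model.gen 6->0) — executes, giving 0.
  audit.gen: a read changed (pack.gen -6->0) — executes, giving 0.
  omega.gen: a read changed (audit.gen 6->0; trace.gen -6->0) — executes, giving 0.
  core.gen: a read changed (alpha.gen -6->0; omega.gen 12->0) — executes, giving 0.
  bundle.gen: a read changed (audit.gen 6->0; core.gen 6->0) — executes, giving 0.

Demanding bundle.gen again yields 0.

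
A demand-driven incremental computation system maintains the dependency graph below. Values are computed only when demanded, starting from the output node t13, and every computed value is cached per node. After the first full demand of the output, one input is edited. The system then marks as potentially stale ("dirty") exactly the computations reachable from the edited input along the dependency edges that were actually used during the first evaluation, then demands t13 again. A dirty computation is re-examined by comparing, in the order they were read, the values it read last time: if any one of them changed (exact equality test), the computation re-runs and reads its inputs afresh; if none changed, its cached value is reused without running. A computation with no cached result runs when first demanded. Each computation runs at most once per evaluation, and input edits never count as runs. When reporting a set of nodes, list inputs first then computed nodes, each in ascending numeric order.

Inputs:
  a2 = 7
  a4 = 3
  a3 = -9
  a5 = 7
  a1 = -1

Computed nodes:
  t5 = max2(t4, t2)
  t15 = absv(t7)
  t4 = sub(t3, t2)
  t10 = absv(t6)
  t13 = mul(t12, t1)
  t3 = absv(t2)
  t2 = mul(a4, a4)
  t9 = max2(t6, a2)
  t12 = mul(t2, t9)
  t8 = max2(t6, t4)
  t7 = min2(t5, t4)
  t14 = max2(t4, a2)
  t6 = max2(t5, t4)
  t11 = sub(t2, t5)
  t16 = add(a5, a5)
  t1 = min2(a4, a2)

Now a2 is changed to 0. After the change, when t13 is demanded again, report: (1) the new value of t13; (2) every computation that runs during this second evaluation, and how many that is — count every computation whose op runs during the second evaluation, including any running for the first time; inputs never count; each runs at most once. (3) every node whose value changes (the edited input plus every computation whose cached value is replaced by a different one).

New value of t13: 0.
Computations that run: t1, t9, t13 — 3 in total.
Values that change: a2, t1, t13.
Key observation: the cutoff stops propagation at t12 — its inputs' values are unchanged, so it reuses its cache.

First evaluation (everything demanded from the output):
  t1 = min2(3, 7) = 3
  t2 = mul(3, 3) = 9
  t3 = absv(9) = 9
  t4 = sub(9, 9) = 0
  t5 = max2(0, 9) = 9
  t6 = max2(9, 0) = 9
  t9 = max2(9, 7) = 9
  t12 = mul(9, 9) = 81
  t13 = mul(81, 3) = 243

Propagation after the edit:
  t1: runs — a2 7->0; result 0.
  t9: runs — a2 7->0; result 9 (same value as before).
  t12: checked — values it read are unchanged (t2 unchanged, t9 unchanged); reused cached 81 without running.
  t13: runs — t1 3->0; result 0.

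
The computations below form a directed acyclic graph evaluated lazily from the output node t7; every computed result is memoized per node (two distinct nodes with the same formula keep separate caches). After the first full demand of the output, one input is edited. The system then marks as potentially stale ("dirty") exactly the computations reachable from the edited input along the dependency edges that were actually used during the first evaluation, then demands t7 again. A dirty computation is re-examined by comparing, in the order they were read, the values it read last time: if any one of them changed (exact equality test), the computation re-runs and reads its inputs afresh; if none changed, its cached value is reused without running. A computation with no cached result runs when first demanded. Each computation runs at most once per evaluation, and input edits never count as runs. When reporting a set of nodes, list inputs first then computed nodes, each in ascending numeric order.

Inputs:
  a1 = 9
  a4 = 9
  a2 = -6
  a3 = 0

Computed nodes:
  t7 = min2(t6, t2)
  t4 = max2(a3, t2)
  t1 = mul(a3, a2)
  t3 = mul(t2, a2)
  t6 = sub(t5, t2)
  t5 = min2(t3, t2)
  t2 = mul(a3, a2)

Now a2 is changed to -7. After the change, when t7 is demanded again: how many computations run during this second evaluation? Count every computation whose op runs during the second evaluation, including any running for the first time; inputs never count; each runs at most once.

2 computations run: t2, t3.
Note where the cutoff bites: t5 is checked, finds nothing changed, and keeps its cache.

First demand of the output computes:
  t2 = mul(0, -6) = 0
  t3 = mul(0, -6) = 0
  t5 = min2(0, 0) = 0
  t6 = sub(0, 0) = 0
  t7 = min2(0, 0) = 0

After the edit, cleaning proceeds:
  t2: a read changed (a2 -6->-7) — executes, giving 0 — identical to its old value.
  t3: a read changed (a2 -6->-7) — executes, giving 0 — identical to its old value.
  t5: dirty, but its reads are unchanged (t3 unchanged, t2 unchanged); cached 0 stands.
  t6: dirty, but its reads are unchanged (t5 unchanged, t2 unchanged); cached 0 stands.
  t7: dirty, but its reads are unchanged (t6 unchanged, t2 unchanged); cached 0 stands.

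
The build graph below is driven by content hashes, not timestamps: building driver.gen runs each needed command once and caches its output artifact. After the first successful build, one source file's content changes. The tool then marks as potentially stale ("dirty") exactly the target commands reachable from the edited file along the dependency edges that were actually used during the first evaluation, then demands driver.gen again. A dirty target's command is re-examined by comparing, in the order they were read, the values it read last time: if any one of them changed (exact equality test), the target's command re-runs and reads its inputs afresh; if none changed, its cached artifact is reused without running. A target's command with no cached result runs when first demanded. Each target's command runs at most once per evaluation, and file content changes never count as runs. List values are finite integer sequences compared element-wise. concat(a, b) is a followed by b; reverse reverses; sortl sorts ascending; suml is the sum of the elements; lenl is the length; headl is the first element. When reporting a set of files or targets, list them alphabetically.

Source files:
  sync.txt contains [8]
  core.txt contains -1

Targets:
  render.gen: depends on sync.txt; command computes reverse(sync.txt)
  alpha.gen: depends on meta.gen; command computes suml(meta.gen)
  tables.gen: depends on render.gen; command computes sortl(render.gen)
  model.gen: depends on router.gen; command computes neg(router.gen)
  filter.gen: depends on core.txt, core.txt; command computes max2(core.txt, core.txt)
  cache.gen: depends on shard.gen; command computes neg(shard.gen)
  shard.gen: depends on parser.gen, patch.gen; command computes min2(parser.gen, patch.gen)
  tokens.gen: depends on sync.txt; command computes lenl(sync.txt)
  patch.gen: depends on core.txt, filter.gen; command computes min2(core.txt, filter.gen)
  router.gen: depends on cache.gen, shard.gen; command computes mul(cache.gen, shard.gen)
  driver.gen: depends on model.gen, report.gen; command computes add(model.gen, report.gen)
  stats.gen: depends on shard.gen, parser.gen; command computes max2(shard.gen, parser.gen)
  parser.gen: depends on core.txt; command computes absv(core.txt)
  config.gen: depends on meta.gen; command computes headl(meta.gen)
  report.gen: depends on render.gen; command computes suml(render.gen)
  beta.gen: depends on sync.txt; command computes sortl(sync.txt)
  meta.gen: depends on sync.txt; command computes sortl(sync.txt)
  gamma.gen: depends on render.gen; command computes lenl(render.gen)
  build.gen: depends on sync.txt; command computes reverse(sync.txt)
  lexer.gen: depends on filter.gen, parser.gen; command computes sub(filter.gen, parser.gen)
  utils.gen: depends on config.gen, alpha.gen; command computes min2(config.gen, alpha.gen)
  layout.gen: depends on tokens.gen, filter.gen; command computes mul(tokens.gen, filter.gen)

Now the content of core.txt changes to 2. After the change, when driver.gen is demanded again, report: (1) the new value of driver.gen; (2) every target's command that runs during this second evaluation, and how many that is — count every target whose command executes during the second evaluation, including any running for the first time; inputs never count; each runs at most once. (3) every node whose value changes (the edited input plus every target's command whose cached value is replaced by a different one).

Initial pass — values computed on the first demand:
  filter.gen = max2(-1, -1) = -1
  parser.gen = absv(-1) = 1
  patch.gen = min2(-1, -1) = -1
  render.gen = reverse([8]) = [8]
  report.gen = suml([8]) = 8
  shard.gen = min2(1, -1) = -1
  cache.gen = neg(-1) = 1
  router.gen = mul(1, -1) = -1
  model.gen = neg(-1) = 1
  driver.gen = add(1, 8) = 9

Second demand — change propagation:
  filter.gen: re-runs because core.txt -1->2; core.txt -1->2; new result 2.
  parser.gen: re-runs because core.txt -1->2; new result 2.
  patch.gen: re-runs because core.txt -1->2; filter.gen -1->2; new result 2.
  shard.gen: re-runs because parser.gen 1->2; patch.gen -1->2; new result 2.
  cache.gen: re-runs because shard.gen -1->2; new result -2.
  router.gen: re-runs because cache.gen 1->-2; shard.gen -1->2; new result -4.
  model.gen: re-runs because router.gen -1->-4; new result 4.
  driver.gen: re-runs because model.gen 1->4; new result 12.

driver.gen now evaluates to 12.
Run set: cache.gen, driver.gen, filter.gen, model.gen, parser.gen, patch.gen, router.gen, shard.gen (8 run).
Changed values: cache.gen, core.txt, driver.gen, filter.gen, model.gen, parser.gen, patch.gen, router.gen, shard.gen.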